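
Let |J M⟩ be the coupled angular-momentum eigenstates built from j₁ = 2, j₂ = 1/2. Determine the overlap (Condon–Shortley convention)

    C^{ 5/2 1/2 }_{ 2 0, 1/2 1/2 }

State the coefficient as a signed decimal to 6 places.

+0.774597

triangle: 0!*4!*1!/6! = 24/720
(j±m)!: 2!*2!*1!*0!*3!*2! = 48
prefactor² = (2J+1)*Δ*N² = 48/5
  k=0: +1/(0!*0!*2!*1!*2!*0!) = 1/4
Σ = 1/4  ⇒  CG² = 48/5*1/4² = 3/5
CG = +√(3/5) = +0.774597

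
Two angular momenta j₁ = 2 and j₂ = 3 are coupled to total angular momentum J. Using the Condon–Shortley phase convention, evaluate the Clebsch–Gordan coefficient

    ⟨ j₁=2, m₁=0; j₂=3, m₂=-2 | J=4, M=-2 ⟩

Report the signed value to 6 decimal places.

√[9·1!3!5!/10! · 2!2!1!5!2!6!] = √(8640/7)
  +(−1)^0/∏(0,1,2,1,1,4)! = 1/48  (running 1/48)
  +(−1)^1/∏(1,0,1,0,2,5)! = -1/240  (running 1/60)
⟨..|..⟩ = √(8640/7)·(1/60) = +0.585540

+√(12/35) = +0.585540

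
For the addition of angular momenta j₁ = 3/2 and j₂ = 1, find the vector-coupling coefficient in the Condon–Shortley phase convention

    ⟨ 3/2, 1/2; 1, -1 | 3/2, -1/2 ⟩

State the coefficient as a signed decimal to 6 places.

j₁+j₂−J=1  J+j₁−j₂=2  J−j₁+j₂=1  j₁+j₂+J+1=5
(j₁±m₁, j₂±m₂, J±M) = (2,1,0,2,1,2)
P² = 8/15
sum k=0..0:
  [0] +1/1 = 1
S = 1
C² = P²·S² = 8/15 ; C = +0.730297

+0.730297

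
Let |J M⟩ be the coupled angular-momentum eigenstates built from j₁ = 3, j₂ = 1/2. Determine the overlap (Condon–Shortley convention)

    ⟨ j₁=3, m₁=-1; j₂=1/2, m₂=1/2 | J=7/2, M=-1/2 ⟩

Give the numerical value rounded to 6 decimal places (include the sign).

+√(3/7) = +0.654654

j₁+j₂−J=0  J+j₁−j₂=6  J−j₁+j₂=1  j₁+j₂+J+1=8
(j₁±m₁, j₂±m₂, J±M) = (2,4,1,0,3,4)
P² = 6912/7
sum k=0..0:
  [0] +1/48 = 1/48
S = 1/48
C² = P²·S² = 3/7 ; C = +0.654654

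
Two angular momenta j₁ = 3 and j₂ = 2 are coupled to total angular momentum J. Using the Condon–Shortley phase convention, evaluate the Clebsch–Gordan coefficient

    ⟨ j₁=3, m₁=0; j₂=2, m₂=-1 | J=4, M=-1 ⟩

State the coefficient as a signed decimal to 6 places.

+0.462910

√[9·1!5!3!/10! · 3!3!1!3!3!5!] = √(1944/7)
  +(−1)^0/∏(0,1,3,1,2,2)! = 1/24  (running 1/24)
  +(−1)^1/∏(1,0,2,0,3,3)! = -1/72  (running 1/36)
⟨..|..⟩ = √(1944/7)·(1/36) = +0.462910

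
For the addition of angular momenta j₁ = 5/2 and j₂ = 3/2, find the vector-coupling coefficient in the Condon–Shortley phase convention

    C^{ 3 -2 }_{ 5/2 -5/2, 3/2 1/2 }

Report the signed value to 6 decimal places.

-0.645497

j₁+j₂−J=1  J+j₁−j₂=4  J−j₁+j₂=2  j₁+j₂+J+1=8
(j₁±m₁, j₂±m₂, J±M) = (0,5,2,1,1,5)
P² = 240
sum k=1..1:
  [1] −1/24 = -1/24
S = -1/24
C² = P²·S² = 5/12 ; C = -0.645497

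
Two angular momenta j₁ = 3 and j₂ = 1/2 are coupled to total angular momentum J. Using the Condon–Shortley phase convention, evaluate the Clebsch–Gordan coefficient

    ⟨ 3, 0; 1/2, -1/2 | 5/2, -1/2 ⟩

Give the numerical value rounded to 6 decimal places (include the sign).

+√(3/7) ≈ +0.654654

√[6·1!5!0!/7! · 3!3!0!1!2!3!] = √(432/7)
  +(−1)^0/∏(0,1,3,0,2,0)! = 1/12  (running 1/12)
⟨..|..⟩ = √(432/7)·(1/12) = +0.654654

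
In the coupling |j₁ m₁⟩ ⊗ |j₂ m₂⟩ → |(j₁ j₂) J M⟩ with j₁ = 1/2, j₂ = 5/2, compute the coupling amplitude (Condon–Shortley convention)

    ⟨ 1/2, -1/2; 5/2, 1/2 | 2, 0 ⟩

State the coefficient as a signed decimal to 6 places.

√[5·1!0!4!/6! · 0!1!3!2!2!2!] = √(8)
  +(−1)^1/∏(1,0,0,2,0,2)! = -1/4  (running -1/4)
⟨..|..⟩ = √(8)·(-1/4) = -0.707107

-0.707107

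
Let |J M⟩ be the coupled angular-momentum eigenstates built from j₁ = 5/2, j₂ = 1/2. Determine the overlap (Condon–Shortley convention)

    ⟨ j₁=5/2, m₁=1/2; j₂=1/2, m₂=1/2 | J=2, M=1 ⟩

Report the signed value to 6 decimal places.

−√(1/3) ≈ -0.577350

j₁+j₂−J=1  J+j₁−j₂=4  J−j₁+j₂=0  j₁+j₂+J+1=6
(j₁±m₁, j₂±m₂, J±M) = (3,2,1,0,3,1)
P² = 12
sum k=1..1:
  [1] −1/6 = -1/6
S = -1/6
C² = P²·S² = 1/3 ; C = -0.577350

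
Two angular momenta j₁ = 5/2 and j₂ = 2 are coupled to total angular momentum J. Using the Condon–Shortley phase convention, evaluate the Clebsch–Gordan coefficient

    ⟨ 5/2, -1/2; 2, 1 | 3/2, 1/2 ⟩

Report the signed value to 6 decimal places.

triangle: 3!·2!·1!/7! = 12/5040
(j±m)!: 2!·3!·3!·1!·2!·1! = 144
prefactor² = (2J+1)·Δ·N² = 48/35
  k=2: +1/(2!·1!·1!·1!·1!·0!) = 1/2
  k=3: −1/(3!·0!·0!·0!·2!·1!) = -1/12
Σ = 5/12  ⇒  CG² = 48/35·5/12² = 5/21
CG = +√(5/21) = +0.487950

+0.487950  (= +√(5/21))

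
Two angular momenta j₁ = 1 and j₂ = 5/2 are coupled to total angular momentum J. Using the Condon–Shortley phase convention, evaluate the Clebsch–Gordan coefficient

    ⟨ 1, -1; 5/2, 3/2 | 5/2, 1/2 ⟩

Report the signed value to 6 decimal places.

√[6·1!1!4!/7! · 0!2!4!1!3!2!] = √(576/35)
  +(−1)^1/∏(1,0,1,3,0,1)! = -1/6  (running -1/6)
⟨..|..⟩ = √(576/35)·(-1/6) = -0.676123

-0.676123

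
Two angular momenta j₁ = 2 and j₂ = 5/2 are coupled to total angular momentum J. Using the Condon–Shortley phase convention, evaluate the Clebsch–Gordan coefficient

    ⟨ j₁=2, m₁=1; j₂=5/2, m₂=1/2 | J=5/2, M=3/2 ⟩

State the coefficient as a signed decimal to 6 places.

√[6·2!2!3!/8! · 3!1!3!2!4!1!] = √(216/35)
  +(−1)^0/∏(0,2,1,3,1,0)! = 1/12  (running 1/12)
  +(−1)^1/∏(1,1,0,2,2,1)! = -1/4  (running -1/6)
⟨..|..⟩ = √(216/35)·(-1/6) = -0.414039

−√(6/35) ≈ -0.414039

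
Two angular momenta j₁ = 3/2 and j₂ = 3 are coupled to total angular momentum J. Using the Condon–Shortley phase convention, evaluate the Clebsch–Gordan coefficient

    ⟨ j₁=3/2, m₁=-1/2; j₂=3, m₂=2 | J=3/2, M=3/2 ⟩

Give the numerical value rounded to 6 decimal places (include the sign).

+0.534522

triangle: 3!×0!×3!/7! = 36/5040
(j±m)!: 1!×2!×5!×1!×3!×0! = 1440
prefactor² = (2J+1)×Δ×N² = 288/7
  k=2: +1/(2!×1!×0!×3!×0!×0!) = 1/12
Σ = 1/12  ⇒  CG² = 288/7×1/12² = 2/7
CG = +√(2/7) = +0.534522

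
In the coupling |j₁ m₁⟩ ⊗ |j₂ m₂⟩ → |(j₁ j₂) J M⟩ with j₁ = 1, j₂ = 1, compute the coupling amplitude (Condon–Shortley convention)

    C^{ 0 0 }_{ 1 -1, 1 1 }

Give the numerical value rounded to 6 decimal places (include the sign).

+√(1/3) = +0.577350

j₁+j₂−J=2  J+j₁−j₂=0  J−j₁+j₂=0  j₁+j₂+J+1=3
(j₁±m₁, j₂±m₂, J±M) = (0,2,2,0,0,0)
P² = 4/3
sum k=2..2:
  [2] +1/2 = 1/2
S = 1/2
C² = P²·S² = 1/3 ; C = +0.577350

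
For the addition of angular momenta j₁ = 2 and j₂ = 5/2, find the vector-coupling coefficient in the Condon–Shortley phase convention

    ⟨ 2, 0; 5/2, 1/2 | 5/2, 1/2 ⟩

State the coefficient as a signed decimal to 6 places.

-0.478091  (= −√(8/35))

j₁+j₂−J=2  J+j₁−j₂=2  J−j₁+j₂=3  j₁+j₂+J+1=8
(j₁±m₁, j₂±m₂, J±M) = (2,2,3,2,3,2)
P² = 72/35
sum k=0..2:
  [0] +1/24 = 1/24
  [1] −1/2 = -1/2
  [2] +1/8 = 1/8
S = -1/3
C² = P²·S² = 8/35 ; C = -0.478091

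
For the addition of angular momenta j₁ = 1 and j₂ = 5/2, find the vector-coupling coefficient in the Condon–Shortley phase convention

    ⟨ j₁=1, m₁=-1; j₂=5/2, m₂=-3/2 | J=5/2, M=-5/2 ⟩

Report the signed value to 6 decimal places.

−√(2/7) ≈ -0.534522

triangle: 1!×1!×4!/7! = 24/5040
(j±m)!: 0!×2!×1!×4!×0!×5! = 5760
prefactor² = (2J+1)×Δ×N² = 1152/7
  k=1: −1/(1!×0!×1!×0!×0!×4!) = -1/24
Σ = -1/24  ⇒  CG² = 1152/7×(-1/24)² = 2/7
CG = −√(2/7) = -0.534522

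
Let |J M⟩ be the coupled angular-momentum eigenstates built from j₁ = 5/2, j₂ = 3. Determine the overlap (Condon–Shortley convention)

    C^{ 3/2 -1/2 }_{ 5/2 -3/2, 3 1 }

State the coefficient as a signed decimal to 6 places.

-0.483046

triangle: 4!·1!·2!/8! = 48/40320
(j±m)!: 1!·4!·4!·2!·1!·2! = 2304
prefactor² = (2J+1)·Δ·N² = 384/35
  k=3: −1/(3!·1!·1!·1!·0!·1!) = -1/6
  k=4: +1/(4!·0!·0!·0!·1!·2!) = 1/48
Σ = -7/48  ⇒  CG² = 384/35·(-7/48)² = 7/30
CG = −√(7/30) = -0.483046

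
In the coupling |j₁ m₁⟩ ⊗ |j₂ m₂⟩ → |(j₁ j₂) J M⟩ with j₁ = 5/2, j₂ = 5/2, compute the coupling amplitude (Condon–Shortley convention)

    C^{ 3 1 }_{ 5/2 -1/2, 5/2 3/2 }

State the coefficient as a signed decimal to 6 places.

triangle: 2!·3!·3!/9! = 72/362880
(j±m)!: 2!·3!·4!·1!·4!·2! = 13824
prefactor² = (2J+1)·Δ·N² = 96/5
  k=1: −1/(1!·1!·2!·3!·1!·0!) = -1/12
  k=2: +1/(2!·0!·1!·2!·2!·1!) = 1/8
Σ = 1/24  ⇒  CG² = 96/5·1/24² = 1/30
CG = +√(1/30) = +0.182574

+√(1/30) = +0.182574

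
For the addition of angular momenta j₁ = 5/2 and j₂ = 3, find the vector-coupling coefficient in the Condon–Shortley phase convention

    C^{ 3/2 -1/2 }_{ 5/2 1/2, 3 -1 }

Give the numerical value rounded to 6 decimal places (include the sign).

−√(1/105) = -0.097590

j₁+j₂−J=4  J+j₁−j₂=1  J−j₁+j₂=2  j₁+j₂+J+1=8
(j₁±m₁, j₂±m₂, J±M) = (3,2,2,4,1,2)
P² = 192/35
sum k=1..2:
  [1] −1/6 = -1/6
  [2] +1/8 = 1/8
S = -1/24
C² = P²·S² = 1/105 ; C = -0.097590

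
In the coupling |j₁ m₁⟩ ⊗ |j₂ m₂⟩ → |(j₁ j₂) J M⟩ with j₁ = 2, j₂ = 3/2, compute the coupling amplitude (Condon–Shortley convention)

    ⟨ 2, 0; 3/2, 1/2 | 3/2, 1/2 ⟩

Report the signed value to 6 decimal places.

√[4·2!2!1!/6! · 2!2!2!1!2!1!] = √(16/45)
  +(−1)^1/∏(1,1,1,1,1,0)! = -1  (running -1)
  +(−1)^2/∏(2,0,0,0,2,1)! = 1/4  (running -3/4)
⟨..|..⟩ = √(16/45)·(-3/4) = -0.447214

−√(1/5) ≈ -0.447214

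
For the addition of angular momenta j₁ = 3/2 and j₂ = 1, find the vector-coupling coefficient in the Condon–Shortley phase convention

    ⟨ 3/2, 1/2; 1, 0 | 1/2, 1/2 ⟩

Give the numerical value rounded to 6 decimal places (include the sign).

-0.577350  (= −√(1/3))

√[2·2!1!0!/4! · 2!1!1!1!1!0!] = √(1/3)
  +(−1)^1/∏(1,1,0,0,1,0)! = -1  (running -1)
⟨..|..⟩ = √(1/3)·(-1) = -0.577350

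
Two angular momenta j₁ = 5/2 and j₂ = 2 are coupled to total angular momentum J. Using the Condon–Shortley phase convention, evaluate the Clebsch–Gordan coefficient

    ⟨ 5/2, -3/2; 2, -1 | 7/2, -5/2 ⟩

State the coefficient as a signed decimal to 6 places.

j₁+j₂−J=1  J+j₁−j₂=4  J−j₁+j₂=3  j₁+j₂+J+1=9
(j₁±m₁, j₂±m₂, J±M) = (1,4,1,3,1,6)
P² = 2304/7
sum k=0..1:
  [0] +1/48 = 1/48
  [1] −1/36 = -1/36
S = -1/144
C² = P²·S² = 1/63 ; C = -0.125988

-0.125988  (= −√(1/63))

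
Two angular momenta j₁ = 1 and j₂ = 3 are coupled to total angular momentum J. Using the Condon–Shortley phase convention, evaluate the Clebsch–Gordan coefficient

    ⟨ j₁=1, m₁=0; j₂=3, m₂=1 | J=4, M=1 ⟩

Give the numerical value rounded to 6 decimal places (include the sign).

√[9·0!2!6!/9! · 1!1!4!2!5!3!] = √(8640/7)
  +(−1)^0/∏(0,0,1,4,1,2)! = 1/48  (running 1/48)
⟨..|..⟩ = √(8640/7)·(1/48) = +0.731925

+0.731925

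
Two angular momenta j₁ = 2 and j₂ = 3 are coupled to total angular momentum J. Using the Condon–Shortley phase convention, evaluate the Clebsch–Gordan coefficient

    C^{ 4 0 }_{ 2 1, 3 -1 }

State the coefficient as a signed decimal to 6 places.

+0.597614  (= +√(5/14))

√[9·1!3!5!/10! · 3!1!2!4!4!4!] = √(10368/35)
  +(−1)^0/∏(0,1,1,2,2,3)! = 1/24  (running 1/24)
  +(−1)^1/∏(1,0,0,1,3,4)! = -1/144  (running 5/144)
⟨..|..⟩ = √(10368/35)·(5/144) = +0.597614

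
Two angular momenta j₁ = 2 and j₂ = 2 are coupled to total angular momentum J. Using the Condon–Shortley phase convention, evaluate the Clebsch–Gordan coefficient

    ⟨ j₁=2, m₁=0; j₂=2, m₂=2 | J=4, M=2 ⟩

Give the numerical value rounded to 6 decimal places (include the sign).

triangle: 0!×4!×4!/9! = 576/362880
(j±m)!: 2!×2!×4!×0!×6!×2! = 138240
prefactor² = (2J+1)×Δ×N² = 13824/7
  k=0: +1/(0!×0!×2!×4!×2!×0!) = 1/96
Σ = 1/96  ⇒  CG² = 13824/7×1/96² = 3/14
CG = +√(3/14) = +0.462910

+0.462910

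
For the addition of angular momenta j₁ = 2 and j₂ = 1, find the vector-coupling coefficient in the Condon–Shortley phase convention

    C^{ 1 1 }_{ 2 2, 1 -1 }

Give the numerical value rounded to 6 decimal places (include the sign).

j₁+j₂−J=2  J+j₁−j₂=2  J−j₁+j₂=0  j₁+j₂+J+1=5
(j₁±m₁, j₂±m₂, J±M) = (4,0,0,2,2,0)
P² = 48/5
sum k=0..0:
  [0] +1/4 = 1/4
S = 1/4
C² = P²·S² = 3/5 ; C = +0.774597

+0.774597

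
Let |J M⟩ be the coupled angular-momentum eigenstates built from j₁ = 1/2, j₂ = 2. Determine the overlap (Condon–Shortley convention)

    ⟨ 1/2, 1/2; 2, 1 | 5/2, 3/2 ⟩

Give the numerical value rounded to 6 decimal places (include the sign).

+√(4/5) = +0.894427

j₁+j₂−J=0  J+j₁−j₂=1  J−j₁+j₂=4  j₁+j₂+J+1=6
(j₁±m₁, j₂±m₂, J±M) = (1,0,3,1,4,1)
P² = 144/5
sum k=0..0:
  [0] +1/6 = 1/6
S = 1/6
C² = P²·S² = 4/5 ; C = +0.894427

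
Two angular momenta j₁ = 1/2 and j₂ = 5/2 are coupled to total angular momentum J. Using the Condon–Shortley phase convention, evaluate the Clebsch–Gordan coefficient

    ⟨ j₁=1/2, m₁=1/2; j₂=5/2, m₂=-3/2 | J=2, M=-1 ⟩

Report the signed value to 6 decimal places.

+√(2/3) ≈ +0.816497

triangle: 1!×0!×4!/6! = 24/720
(j±m)!: 1!×0!×1!×4!×1!×3! = 144
prefactor² = (2J+1)×Δ×N² = 24
  k=0: +1/(0!×1!×0!×1!×0!×3!) = 1/6
Σ = 1/6  ⇒  CG² = 24×1/6² = 2/3
CG = +√(2/3) = +0.816497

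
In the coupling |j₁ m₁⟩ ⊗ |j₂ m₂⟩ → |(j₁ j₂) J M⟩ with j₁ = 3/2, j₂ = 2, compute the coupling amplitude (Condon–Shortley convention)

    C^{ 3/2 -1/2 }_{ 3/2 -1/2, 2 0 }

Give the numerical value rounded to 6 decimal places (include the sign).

−√(1/5) ≈ -0.447214

√[4·2!1!2!/6! · 1!2!2!2!1!2!] = √(16/45)
  +(−1)^1/∏(1,1,1,1,0,1)! = -1  (running -1)
  +(−1)^2/∏(2,0,0,0,1,2)! = 1/4  (running -3/4)
⟨..|..⟩ = √(16/45)·(-3/4) = -0.447214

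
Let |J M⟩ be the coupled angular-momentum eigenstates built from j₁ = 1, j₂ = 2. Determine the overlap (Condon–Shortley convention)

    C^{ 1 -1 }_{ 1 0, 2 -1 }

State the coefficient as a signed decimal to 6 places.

−√(3/10) ≈ -0.547723

j₁+j₂−J=2  J+j₁−j₂=0  J−j₁+j₂=2  j₁+j₂+J+1=5
(j₁±m₁, j₂±m₂, J±M) = (1,1,1,3,0,2)
P² = 6/5
sum k=1..1:
  [1] −1/2 = -1/2
S = -1/2
C² = P²·S² = 3/10 ; C = -0.547723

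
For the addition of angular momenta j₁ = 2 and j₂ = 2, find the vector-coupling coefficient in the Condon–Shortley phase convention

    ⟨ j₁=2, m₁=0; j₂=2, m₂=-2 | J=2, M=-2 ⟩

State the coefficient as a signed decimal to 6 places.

+√(2/7) ≈ +0.534522

√[5·2!2!2!/7! · 2!2!0!4!0!4!] = √(128/7)
  +(−1)^0/∏(0,2,2,0,0,2)! = 1/8  (running 1/8)
⟨..|..⟩ = √(128/7)·(1/8) = +0.534522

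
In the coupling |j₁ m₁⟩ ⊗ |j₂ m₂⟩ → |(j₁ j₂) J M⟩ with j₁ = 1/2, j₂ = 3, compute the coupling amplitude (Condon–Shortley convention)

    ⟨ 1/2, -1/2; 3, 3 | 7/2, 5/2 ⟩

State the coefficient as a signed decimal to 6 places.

√[8·0!1!6!/8! · 0!1!6!0!6!1!] = √(518400/7)
  +(−1)^0/∏(0,0,1,6,0,0)! = 1/720  (running 1/720)
⟨..|..⟩ = √(518400/7)·(1/720) = +0.377964

+0.377964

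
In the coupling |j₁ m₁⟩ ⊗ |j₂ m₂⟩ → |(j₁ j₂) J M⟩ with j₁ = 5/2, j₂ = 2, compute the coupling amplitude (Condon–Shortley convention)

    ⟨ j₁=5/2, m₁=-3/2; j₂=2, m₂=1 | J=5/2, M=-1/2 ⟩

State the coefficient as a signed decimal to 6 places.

+√(6/35) ≈ +0.414039

triangle: 2!·3!·2!/8! = 24/40320
(j±m)!: 1!·4!·3!·1!·2!·3! = 1728
prefactor² = (2J+1)·Δ·N² = 216/35
  k=1: −1/(1!·1!·3!·2!·0!·0!) = -1/12
  k=2: +1/(2!·0!·2!·1!·1!·1!) = 1/4
Σ = 1/6  ⇒  CG² = 216/35·1/6² = 6/35
CG = +√(6/35) = +0.414039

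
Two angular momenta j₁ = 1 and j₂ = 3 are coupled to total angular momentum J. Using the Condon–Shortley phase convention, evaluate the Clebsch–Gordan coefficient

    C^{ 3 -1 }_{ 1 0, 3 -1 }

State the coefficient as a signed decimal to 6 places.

√[7·1!1!5!/8! · 1!1!2!4!2!4!] = √(48)
  +(−1)^0/∏(0,1,1,2,0,3)! = 1/12  (running 1/12)
  +(−1)^1/∏(1,0,0,1,1,4)! = -1/24  (running 1/24)
⟨..|..⟩ = √(48)·(1/24) = +0.288675

+√(1/12) = +0.288675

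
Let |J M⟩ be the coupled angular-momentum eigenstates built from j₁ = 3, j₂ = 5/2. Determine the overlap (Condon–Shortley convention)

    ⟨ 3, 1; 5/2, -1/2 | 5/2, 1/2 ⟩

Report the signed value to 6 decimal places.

√[6·3!3!2!/9! · 4!2!2!3!3!2!] = √(288/35)
  +(−1)^0/∏(0,3,2,2,1,0)! = 1/24  (running 1/24)
  +(−1)^1/∏(1,2,1,1,2,1)! = -1/4  (running -5/24)
  +(−1)^2/∏(2,1,0,0,3,2)! = 1/24  (running -1/6)
⟨..|..⟩ = √(288/35)·(-1/6) = -0.478091

-0.478091  (= −√(8/35))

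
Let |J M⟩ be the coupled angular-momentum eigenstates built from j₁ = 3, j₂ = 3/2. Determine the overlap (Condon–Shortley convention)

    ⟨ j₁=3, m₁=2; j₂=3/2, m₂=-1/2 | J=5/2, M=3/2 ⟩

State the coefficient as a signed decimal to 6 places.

+√(1/14) ≈ +0.267261

j₁+j₂−J=2  J+j₁−j₂=4  J−j₁+j₂=1  j₁+j₂+J+1=8
(j₁±m₁, j₂±m₂, J±M) = (5,1,1,2,4,1)
P² = 288/7
sum k=0..1:
  [0] +1/12 = 1/12
  [1] −1/24 = -1/24
S = 1/24
C² = P²·S² = 1/14 ; C = +0.267261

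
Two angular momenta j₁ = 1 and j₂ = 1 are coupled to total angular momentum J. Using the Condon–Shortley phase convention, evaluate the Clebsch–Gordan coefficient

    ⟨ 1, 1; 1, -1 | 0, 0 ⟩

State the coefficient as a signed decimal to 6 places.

+√(1/3) ≈ +0.577350

√[1·2!0!0!/3! · 2!0!0!2!0!0!] = √(4/3)
  +(−1)^0/∏(0,2,0,0,0,0)! = 1/2  (running 1/2)
⟨..|..⟩ = √(4/3)·(1/2) = +0.577350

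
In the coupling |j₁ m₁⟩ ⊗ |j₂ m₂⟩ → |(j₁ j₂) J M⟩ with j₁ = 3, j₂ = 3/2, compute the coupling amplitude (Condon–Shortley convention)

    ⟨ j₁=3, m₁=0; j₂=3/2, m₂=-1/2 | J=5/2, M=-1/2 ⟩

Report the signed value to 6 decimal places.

-0.414039

j₁+j₂−J=2  J+j₁−j₂=4  J−j₁+j₂=1  j₁+j₂+J+1=8
(j₁±m₁, j₂±m₂, J±M) = (3,3,1,2,2,3)
P² = 216/35
sum k=0..1:
  [0] +1/12 = 1/12
  [1] −1/4 = -1/4
S = -1/6
C² = P²·S² = 6/35 ; C = -0.414039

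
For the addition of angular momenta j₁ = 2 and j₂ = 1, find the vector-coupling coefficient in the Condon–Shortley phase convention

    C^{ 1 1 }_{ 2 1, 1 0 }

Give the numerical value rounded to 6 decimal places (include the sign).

triangle: 2!·2!·0!/5! = 4/120
(j±m)!: 3!·1!·1!·1!·2!·0! = 12
prefactor² = (2J+1)·Δ·N² = 6/5
  k=1: −1/(1!·1!·0!·0!·2!·0!) = -1/2
Σ = -1/2  ⇒  CG² = 6/5·(-1/2)² = 3/10
CG = −√(3/10) = -0.547723

-0.547723  (= −√(3/10))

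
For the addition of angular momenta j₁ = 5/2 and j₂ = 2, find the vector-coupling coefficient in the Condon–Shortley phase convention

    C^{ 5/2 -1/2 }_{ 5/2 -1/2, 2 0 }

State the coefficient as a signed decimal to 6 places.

−√(8/35) ≈ -0.478091

√[6·2!3!2!/8! · 2!3!2!2!2!3!] = √(72/35)
  +(−1)^0/∏(0,2,3,2,0,0)! = 1/24  (running 1/24)
  +(−1)^1/∏(1,1,2,1,1,1)! = -1/2  (running -11/24)
  +(−1)^2/∏(2,0,1,0,2,2)! = 1/8  (running -1/3)
⟨..|..⟩ = √(72/35)·(-1/3) = -0.478091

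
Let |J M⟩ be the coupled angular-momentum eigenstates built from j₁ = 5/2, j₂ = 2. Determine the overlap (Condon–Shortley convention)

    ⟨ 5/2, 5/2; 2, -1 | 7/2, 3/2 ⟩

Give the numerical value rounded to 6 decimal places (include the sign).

+0.487950  (= +√(5/21))

j₁+j₂−J=1  J+j₁−j₂=4  J−j₁+j₂=3  j₁+j₂+J+1=9
(j₁±m₁, j₂±m₂, J±M) = (5,0,1,3,5,2)
P² = 3840/7
sum k=0..0:
  [0] +1/48 = 1/48
S = 1/48
C² = P²·S² = 5/21 ; C = +0.487950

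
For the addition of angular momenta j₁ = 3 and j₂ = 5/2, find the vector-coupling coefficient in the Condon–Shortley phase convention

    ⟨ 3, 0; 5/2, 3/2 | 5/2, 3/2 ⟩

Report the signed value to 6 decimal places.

triangle: 3!*3!*2!/9! = 72/362880
(j±m)!: 3!*3!*4!*1!*4!*1! = 20736
prefactor² = (2J+1)*Δ*N² = 864/35
  k=2: +1/(2!*1!*1!*2!*2!*0!) = 1/8
  k=3: −1/(3!*0!*0!*1!*3!*1!) = -1/36
Σ = 7/72  ⇒  CG² = 864/35*7/72² = 7/30
CG = +√(7/30) = +0.483046

+√(7/30) ≈ +0.483046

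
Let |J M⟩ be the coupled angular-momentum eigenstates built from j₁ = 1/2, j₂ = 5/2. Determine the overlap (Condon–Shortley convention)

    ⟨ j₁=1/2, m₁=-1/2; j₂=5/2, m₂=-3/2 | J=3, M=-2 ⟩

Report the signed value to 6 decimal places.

j₁+j₂−J=0  J+j₁−j₂=1  J−j₁+j₂=5  j₁+j₂+J+1=7
(j₁±m₁, j₂±m₂, J±M) = (0,1,1,4,1,5)
P² = 480
sum k=0..0:
  [0] +1/24 = 1/24
S = 1/24
C² = P²·S² = 5/6 ; C = +0.912871

+0.912871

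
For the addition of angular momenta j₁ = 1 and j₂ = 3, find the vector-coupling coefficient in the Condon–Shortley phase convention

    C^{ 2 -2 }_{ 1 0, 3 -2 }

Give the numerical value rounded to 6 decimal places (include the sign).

-0.487950  (= −√(5/21))

triangle: 2!×0!×4!/7! = 48/5040
(j±m)!: 1!×1!×1!×5!×0!×4! = 2880
prefactor² = (2J+1)×Δ×N² = 960/7
  k=1: −1/(1!×1!×0!×0!×0!×4!) = -1/24
Σ = -1/24  ⇒  CG² = 960/7×(-1/24)² = 5/21
CG = −√(5/21) = -0.487950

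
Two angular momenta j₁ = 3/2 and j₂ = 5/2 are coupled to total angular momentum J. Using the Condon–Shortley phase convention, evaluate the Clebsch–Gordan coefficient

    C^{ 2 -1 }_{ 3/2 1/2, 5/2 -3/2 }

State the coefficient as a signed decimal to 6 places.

+√(1/42) ≈ +0.154303

j₁+j₂−J=2  J+j₁−j₂=1  J−j₁+j₂=3  j₁+j₂+J+1=7
(j₁±m₁, j₂±m₂, J±M) = (2,1,1,4,1,3)
P² = 24/7
sum k=0..1:
  [0] +1/4 = 1/4
  [1] −1/6 = -1/6
S = 1/12
C² = P²·S² = 1/42 ; C = +0.154303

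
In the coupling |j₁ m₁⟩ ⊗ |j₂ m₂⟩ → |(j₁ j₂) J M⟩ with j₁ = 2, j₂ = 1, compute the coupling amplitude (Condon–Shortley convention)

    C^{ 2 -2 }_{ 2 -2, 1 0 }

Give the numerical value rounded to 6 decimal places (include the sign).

-0.816497  (= −√(2/3))

j₁+j₂−J=1  J+j₁−j₂=3  J−j₁+j₂=1  j₁+j₂+J+1=6
(j₁±m₁, j₂±m₂, J±M) = (0,4,1,1,0,4)
P² = 24
sum k=1..1:
  [1] −1/6 = -1/6
S = -1/6
C² = P²·S² = 2/3 ; C = -0.816497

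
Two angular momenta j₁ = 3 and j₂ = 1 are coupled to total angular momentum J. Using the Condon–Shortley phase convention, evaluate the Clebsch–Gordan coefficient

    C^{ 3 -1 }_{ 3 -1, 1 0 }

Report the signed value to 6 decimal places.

−√(1/12) = -0.288675

j₁+j₂−J=1  J+j₁−j₂=5  J−j₁+j₂=1  j₁+j₂+J+1=8
(j₁±m₁, j₂±m₂, J±M) = (2,4,1,1,2,4)
P² = 48
sum k=0..1:
  [0] +1/24 = 1/24
  [1] −1/12 = -1/12
S = -1/24
C² = P²·S² = 1/12 ; C = -0.288675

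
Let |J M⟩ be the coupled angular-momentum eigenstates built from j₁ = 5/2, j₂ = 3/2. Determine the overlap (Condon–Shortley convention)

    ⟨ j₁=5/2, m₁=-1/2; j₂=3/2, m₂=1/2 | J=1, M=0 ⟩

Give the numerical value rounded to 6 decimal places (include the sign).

triangle: 3!*2!*0!/6! = 12/720
(j±m)!: 2!*3!*2!*1!*1!*1! = 24
prefactor² = (2J+1)*Δ*N² = 6/5
  k=2: +1/(2!*1!*1!*0!*1!*0!) = 1/2
Σ = 1/2  ⇒  CG² = 6/5*1/2² = 3/10
CG = +√(3/10) = +0.547723

+√(3/10) ≈ +0.547723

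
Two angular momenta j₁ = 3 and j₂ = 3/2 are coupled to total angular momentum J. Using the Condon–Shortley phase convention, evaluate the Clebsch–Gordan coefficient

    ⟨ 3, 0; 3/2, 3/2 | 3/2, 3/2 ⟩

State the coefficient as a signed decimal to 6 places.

√[4·3!3!0!/7! · 3!3!3!0!3!0!] = √(1296/35)
  +(−1)^3/∏(3,0,0,0,3,0)! = -1/36  (running -1/36)
⟨..|..⟩ = √(1296/35)·(-1/36) = -0.169031

−√(1/35) ≈ -0.169031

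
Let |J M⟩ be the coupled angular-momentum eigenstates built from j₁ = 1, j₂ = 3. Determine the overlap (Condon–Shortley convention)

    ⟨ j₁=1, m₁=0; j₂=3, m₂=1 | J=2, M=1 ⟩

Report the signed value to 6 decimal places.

−√(8/21) ≈ -0.617213

triangle: 2!×0!×4!/7! = 48/5040
(j±m)!: 1!×1!×4!×2!×3!×1! = 288
prefactor² = (2J+1)×Δ×N² = 96/7
  k=1: −1/(1!×1!×0!×3!×0!×1!) = -1/6
Σ = -1/6  ⇒  CG² = 96/7×(-1/6)² = 8/21
CG = −√(8/21) = -0.617213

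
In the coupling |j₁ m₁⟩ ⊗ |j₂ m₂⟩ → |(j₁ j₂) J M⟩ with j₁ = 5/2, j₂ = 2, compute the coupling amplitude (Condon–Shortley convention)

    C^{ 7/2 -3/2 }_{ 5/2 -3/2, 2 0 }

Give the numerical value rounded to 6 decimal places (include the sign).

√[8·1!4!3!/9! · 1!4!2!2!2!5!] = √(512/7)
  +(−1)^0/∏(0,1,4,2,0,1)! = 1/48  (running 1/48)
  +(−1)^1/∏(1,0,3,1,1,2)! = -1/12  (running -1/16)
⟨..|..⟩ = √(512/7)·(-1/16) = -0.534522

-0.534522  (= −√(2/7))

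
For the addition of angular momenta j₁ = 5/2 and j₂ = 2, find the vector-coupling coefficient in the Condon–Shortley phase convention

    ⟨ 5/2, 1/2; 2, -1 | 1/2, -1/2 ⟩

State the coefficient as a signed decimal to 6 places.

triangle: 4!×1!×0!/6! = 24/720
(j±m)!: 3!×2!×1!×3!×0!×1! = 72
prefactor² = (2J+1)×Δ×N² = 24/5
  k=1: −1/(1!×3!×1!×0!×0!×0!) = -1/6
Σ = -1/6  ⇒  CG² = 24/5×(-1/6)² = 2/15
CG = −√(2/15) = -0.365148

-0.365148  (= −√(2/15))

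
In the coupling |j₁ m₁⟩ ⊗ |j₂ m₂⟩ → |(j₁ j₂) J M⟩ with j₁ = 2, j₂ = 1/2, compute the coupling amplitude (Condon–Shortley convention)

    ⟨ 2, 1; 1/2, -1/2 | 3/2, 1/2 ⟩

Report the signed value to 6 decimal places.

+0.774597

j₁+j₂−J=1  J+j₁−j₂=3  J−j₁+j₂=0  j₁+j₂+J+1=5
(j₁±m₁, j₂±m₂, J±M) = (3,1,0,1,2,1)
P² = 12/5
sum k=0..0:
  [0] +1/2 = 1/2
S = 1/2
C² = P²·S² = 3/5 ; C = +0.774597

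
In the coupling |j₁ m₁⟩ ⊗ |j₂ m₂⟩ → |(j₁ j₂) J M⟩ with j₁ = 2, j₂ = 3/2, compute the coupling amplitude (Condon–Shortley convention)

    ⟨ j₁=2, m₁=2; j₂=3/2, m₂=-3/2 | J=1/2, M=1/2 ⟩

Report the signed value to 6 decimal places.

j₁+j₂−J=3  J+j₁−j₂=1  J−j₁+j₂=0  j₁+j₂+J+1=5
(j₁±m₁, j₂±m₂, J±M) = (4,0,0,3,1,0)
P² = 72/5
sum k=0..0:
  [0] +1/6 = 1/6
S = 1/6
C² = P²·S² = 2/5 ; C = +0.632456

+√(2/5) = +0.632456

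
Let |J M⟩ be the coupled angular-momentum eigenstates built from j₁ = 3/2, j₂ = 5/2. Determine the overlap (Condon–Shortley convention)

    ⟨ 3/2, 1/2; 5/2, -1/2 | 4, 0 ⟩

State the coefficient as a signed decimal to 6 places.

+0.654654  (= +√(3/7))

triangle: 0!*3!*5!/9! = 720/362880
(j±m)!: 2!*1!*2!*3!*4!*4! = 13824
prefactor² = (2J+1)*Δ*N² = 1728/7
  k=0: +1/(0!*0!*1!*2!*2!*3!) = 1/24
Σ = 1/24  ⇒  CG² = 1728/7*1/24² = 3/7
CG = +√(3/7) = +0.654654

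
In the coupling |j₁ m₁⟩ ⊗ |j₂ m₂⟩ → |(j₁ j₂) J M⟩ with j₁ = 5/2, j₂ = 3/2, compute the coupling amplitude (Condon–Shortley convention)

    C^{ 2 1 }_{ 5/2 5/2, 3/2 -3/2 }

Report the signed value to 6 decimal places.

j₁+j₂−J=2  J+j₁−j₂=3  J−j₁+j₂=1  j₁+j₂+J+1=7
(j₁±m₁, j₂±m₂, J±M) = (5,0,0,3,3,1)
P² = 360/7
sum k=0..0:
  [0] +1/12 = 1/12
S = 1/12
C² = P²·S² = 5/14 ; C = +0.597614

+0.597614  (= +√(5/14))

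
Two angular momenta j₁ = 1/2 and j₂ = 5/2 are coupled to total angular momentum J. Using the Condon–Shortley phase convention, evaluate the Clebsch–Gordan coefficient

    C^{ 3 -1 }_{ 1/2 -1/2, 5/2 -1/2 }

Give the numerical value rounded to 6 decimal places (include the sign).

triangle: 0!*1!*5!/7! = 120/5040
(j±m)!: 0!*1!*2!*3!*2!*4! = 576
prefactor² = (2J+1)*Δ*N² = 96
  k=0: +1/(0!*0!*1!*2!*0!*3!) = 1/12
Σ = 1/12  ⇒  CG² = 96*1/12² = 2/3
CG = +√(2/3) = +0.816497

+√(2/3) = +0.816497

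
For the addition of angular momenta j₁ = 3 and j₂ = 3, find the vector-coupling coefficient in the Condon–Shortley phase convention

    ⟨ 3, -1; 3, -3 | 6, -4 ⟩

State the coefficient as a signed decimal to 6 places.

+0.476731  (= +√(5/22))

triangle: 0!*6!*6!/13! = 518400/6227020800
(j±m)!: 2!*4!*0!*6!*2!*10! = 250822656000
prefactor² = (2J+1)*Δ*N² = 2985984000/11
  k=0: +1/(0!*0!*4!*0!*2!*6!) = 1/34560
Σ = 1/34560  ⇒  CG² = 2985984000/11*1/34560² = 5/22
CG = +√(5/22) = +0.476731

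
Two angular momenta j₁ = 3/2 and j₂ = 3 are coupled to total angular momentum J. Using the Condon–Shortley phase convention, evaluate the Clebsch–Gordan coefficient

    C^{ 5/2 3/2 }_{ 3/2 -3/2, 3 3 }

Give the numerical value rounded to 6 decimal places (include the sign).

j₁+j₂−J=2  J+j₁−j₂=1  J−j₁+j₂=4  j₁+j₂+J+1=8
(j₁±m₁, j₂±m₂, J±M) = (0,3,6,0,4,1)
P² = 5184/7
sum k=2..2:
  [2] +1/48 = 1/48
S = 1/48
C² = P²·S² = 9/28 ; C = +0.566947

+√(9/28) = +0.566947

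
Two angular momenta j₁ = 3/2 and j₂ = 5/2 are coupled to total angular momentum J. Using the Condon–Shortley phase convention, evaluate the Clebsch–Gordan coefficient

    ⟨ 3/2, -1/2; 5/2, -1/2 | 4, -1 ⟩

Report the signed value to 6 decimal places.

+0.731925  (= +√(15/28))

√[9·0!3!5!/9! · 1!2!2!3!3!5!] = √(2160/7)
  +(−1)^0/∏(0,0,2,2,1,3)! = 1/24  (running 1/24)
⟨..|..⟩ = √(2160/7)·(1/24) = +0.731925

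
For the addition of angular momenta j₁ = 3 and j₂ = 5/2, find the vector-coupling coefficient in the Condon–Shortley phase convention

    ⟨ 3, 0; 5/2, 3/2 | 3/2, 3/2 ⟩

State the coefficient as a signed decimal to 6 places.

triangle: 4!*2!*1!/8! = 48/40320
(j±m)!: 3!*3!*4!*1!*3!*0! = 5184
prefactor² = (2J+1)*Δ*N² = 864/35
  k=3: −1/(3!*1!*0!*1!*2!*0!) = -1/12
Σ = -1/12  ⇒  CG² = 864/35*(-1/12)² = 6/35
CG = −√(6/35) = -0.414039

-0.414039  (= −√(6/35))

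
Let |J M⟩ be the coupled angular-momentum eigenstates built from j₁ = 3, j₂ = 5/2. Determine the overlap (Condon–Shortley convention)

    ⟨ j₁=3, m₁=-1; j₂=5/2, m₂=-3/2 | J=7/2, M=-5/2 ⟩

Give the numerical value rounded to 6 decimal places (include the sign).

-0.398410

√[8·2!4!3!/10! · 2!4!1!4!1!6!] = √(18432/35)
  +(−1)^0/∏(0,2,4,1,0,2)! = 1/96  (running 1/96)
  +(−1)^1/∏(1,1,3,0,1,3)! = -1/36  (running -5/288)
⟨..|..⟩ = √(18432/35)·(-5/288) = -0.398410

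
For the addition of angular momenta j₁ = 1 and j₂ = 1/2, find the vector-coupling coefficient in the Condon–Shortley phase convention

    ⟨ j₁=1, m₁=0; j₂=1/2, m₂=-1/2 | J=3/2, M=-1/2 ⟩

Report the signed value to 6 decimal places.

j₁+j₂−J=0  J+j₁−j₂=2  J−j₁+j₂=1  j₁+j₂+J+1=4
(j₁±m₁, j₂±m₂, J±M) = (1,1,0,1,1,2)
P² = 2/3
sum k=0..0:
  [0] +1/1 = 1
S = 1
C² = P²·S² = 2/3 ; C = +0.816497

+√(2/3) = +0.816497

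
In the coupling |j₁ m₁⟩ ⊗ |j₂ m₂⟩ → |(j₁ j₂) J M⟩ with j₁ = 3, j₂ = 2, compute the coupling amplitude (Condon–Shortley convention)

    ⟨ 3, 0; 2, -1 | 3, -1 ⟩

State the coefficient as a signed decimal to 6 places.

−√(1/30) ≈ -0.182574

j₁+j₂−J=2  J+j₁−j₂=4  J−j₁+j₂=2  j₁+j₂+J+1=9
(j₁±m₁, j₂±m₂, J±M) = (3,3,1,3,2,4)
P² = 96/5
sum k=0..1:
  [0] +1/12 = 1/12
  [1] −1/8 = -1/8
S = -1/24
C² = P²·S² = 1/30 ; C = -0.182574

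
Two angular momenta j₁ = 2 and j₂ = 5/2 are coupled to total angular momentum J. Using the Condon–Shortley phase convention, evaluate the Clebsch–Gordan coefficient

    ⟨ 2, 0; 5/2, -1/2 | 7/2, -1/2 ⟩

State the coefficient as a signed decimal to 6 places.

+0.195180

√[8·1!3!4!/9! · 2!2!2!3!3!4!] = √(768/35)
  +(−1)^0/∏(0,1,2,2,1,2)! = 1/8  (running 1/8)
  +(−1)^1/∏(1,0,1,1,2,3)! = -1/12  (running 1/24)
⟨..|..⟩ = √(768/35)·(1/24) = +0.195180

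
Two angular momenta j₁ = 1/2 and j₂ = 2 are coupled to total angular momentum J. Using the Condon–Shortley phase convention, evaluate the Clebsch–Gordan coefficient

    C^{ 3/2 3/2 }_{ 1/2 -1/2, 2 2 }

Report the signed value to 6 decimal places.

−√(4/5) ≈ -0.894427

√[4·1!0!3!/5! · 0!1!4!0!3!0!] = √(144/5)
  +(−1)^1/∏(1,0,0,3,0,0)! = -1/6  (running -1/6)
⟨..|..⟩ = √(144/5)·(-1/6) = -0.894427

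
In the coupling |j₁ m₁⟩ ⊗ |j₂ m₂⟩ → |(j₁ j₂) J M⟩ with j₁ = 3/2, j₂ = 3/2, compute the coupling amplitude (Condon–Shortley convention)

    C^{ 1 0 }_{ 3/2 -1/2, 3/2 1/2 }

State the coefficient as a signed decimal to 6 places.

√[3·2!1!1!/5! · 1!2!2!1!1!1!] = √(1/5)
  +(−1)^1/∏(1,1,1,1,0,0)! = -1  (running -1)
  +(−1)^2/∏(2,0,0,0,1,1)! = 1/2  (running -1/2)
⟨..|..⟩ = √(1/5)·(-1/2) = -0.223607

−√(1/20) ≈ -0.223607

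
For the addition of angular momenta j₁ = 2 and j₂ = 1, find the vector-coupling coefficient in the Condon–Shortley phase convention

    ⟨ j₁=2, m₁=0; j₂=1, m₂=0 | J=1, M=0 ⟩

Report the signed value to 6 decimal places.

−√(2/5) = -0.632456

triangle: 2!*2!*0!/5! = 4/120
(j±m)!: 2!*2!*1!*1!*1!*1! = 4
prefactor² = (2J+1)*Δ*N² = 2/5
  k=1: −1/(1!*1!*1!*0!*1!*0!) = -1
Σ = -1  ⇒  CG² = 2/5*(-1)² = 2/5
CG = −√(2/5) = -0.632456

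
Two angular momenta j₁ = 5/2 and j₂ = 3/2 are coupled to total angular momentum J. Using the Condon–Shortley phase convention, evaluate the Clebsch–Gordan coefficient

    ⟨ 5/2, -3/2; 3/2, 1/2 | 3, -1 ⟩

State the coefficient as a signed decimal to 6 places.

j₁+j₂−J=1  J+j₁−j₂=4  J−j₁+j₂=2  j₁+j₂+J+1=8
(j₁±m₁, j₂±m₂, J±M) = (1,4,2,1,2,4)
P² = 96/5
sum k=0..1:
  [0] +1/48 = 1/48
  [1] −1/6 = -1/6
S = -7/48
C² = P²·S² = 49/120 ; C = -0.639010

−√(49/120) ≈ -0.639010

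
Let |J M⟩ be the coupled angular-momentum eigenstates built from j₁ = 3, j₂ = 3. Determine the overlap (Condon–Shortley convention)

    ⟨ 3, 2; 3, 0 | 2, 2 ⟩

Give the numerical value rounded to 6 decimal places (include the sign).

−√(5/21) = -0.487950

triangle: 4!·2!·2!/9! = 96/362880
(j±m)!: 5!·1!·3!·3!·4!·0! = 103680
prefactor² = (2J+1)·Δ·N² = 960/7
  k=1: −1/(1!·3!·0!·2!·2!·0!) = -1/24
Σ = -1/24  ⇒  CG² = 960/7·(-1/24)² = 5/21
CG = −√(5/21) = -0.487950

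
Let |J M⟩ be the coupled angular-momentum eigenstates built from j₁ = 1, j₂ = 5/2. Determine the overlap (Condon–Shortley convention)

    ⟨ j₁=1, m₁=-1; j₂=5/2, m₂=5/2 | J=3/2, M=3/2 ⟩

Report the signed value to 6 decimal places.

+√(2/3) = +0.816497

j₁+j₂−J=2  J+j₁−j₂=0  J−j₁+j₂=3  j₁+j₂+J+1=6
(j₁±m₁, j₂±m₂, J±M) = (0,2,5,0,3,0)
P² = 96
sum k=2..2:
  [2] +1/12 = 1/12
S = 1/12
C² = P²·S² = 2/3 ; C = +0.816497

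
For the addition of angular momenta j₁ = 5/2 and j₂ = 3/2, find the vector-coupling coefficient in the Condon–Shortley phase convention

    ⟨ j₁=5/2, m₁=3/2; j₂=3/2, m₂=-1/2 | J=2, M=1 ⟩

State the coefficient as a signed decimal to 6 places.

√[5·2!3!1!/7! · 4!1!1!2!3!1!] = √(24/7)
  +(−1)^0/∏(0,2,1,1,2,0)! = 1/4  (running 1/4)
  +(−1)^1/∏(1,1,0,0,3,1)! = -1/6  (running 1/12)
⟨..|..⟩ = √(24/7)·(1/12) = +0.154303

+√(1/42) ≈ +0.154303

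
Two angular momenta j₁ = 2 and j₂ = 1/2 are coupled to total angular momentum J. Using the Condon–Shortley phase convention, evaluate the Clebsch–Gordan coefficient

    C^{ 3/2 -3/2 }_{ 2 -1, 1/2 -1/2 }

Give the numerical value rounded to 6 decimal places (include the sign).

+√(1/5) = +0.447214

√[4·1!3!0!/5! · 1!3!0!1!0!3!] = √(36/5)
  +(−1)^0/∏(0,1,3,0,0,0)! = 1/6  (running 1/6)
⟨..|..⟩ = √(36/5)·(1/6) = +0.447214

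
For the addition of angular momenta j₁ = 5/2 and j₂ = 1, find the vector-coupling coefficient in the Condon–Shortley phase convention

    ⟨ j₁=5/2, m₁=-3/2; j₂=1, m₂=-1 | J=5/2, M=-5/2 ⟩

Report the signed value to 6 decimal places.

+√(2/7) ≈ +0.534522

√[6·1!4!1!/7! · 1!4!0!2!0!5!] = √(1152/7)
  +(−1)^0/∏(0,1,4,0,0,1)! = 1/24  (running 1/24)
⟨..|..⟩ = √(1152/7)·(1/24) = +0.534522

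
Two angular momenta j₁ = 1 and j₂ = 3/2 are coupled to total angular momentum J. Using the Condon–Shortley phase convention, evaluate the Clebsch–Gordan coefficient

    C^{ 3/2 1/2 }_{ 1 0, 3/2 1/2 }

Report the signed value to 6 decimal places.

triangle: 1!×1!×2!/5! = 2/120
(j±m)!: 1!×1!×2!×1!×2!×1! = 4
prefactor² = (2J+1)×Δ×N² = 4/15
  k=0: +1/(0!×1!×1!×2!×0!×0!) = 1/2
  k=1: −1/(1!×0!×0!×1!×1!×1!) = -1
Σ = -1/2  ⇒  CG² = 4/15×(-1/2)² = 1/15
CG = −√(1/15) = -0.258199

-0.258199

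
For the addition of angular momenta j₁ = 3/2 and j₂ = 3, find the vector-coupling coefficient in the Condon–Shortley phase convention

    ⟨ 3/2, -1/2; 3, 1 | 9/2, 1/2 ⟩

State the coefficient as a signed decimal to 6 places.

+0.597614

√[10·0!3!6!/10! · 1!2!4!2!5!4!] = √(23040/7)
  +(−1)^0/∏(0,0,2,4,1,2)! = 1/96  (running 1/96)
⟨..|..⟩ = √(23040/7)·(1/96) = +0.597614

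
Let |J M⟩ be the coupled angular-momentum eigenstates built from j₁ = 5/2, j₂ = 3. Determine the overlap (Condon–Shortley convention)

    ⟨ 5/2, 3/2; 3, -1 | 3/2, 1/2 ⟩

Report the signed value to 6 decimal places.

√[4·4!1!2!/8! · 4!1!2!4!2!1!] = √(384/35)
  +(−1)^0/∏(0,4,1,2,0,0)! = 1/48  (running 1/48)
  +(−1)^1/∏(1,3,0,1,1,1)! = -1/6  (running -7/48)
⟨..|..⟩ = √(384/35)·(-7/48) = -0.483046

-0.483046  (= −√(7/30))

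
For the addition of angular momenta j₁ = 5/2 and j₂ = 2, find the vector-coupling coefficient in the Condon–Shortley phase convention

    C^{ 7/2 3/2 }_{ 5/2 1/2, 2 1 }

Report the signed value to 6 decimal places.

−√(2/21) ≈ -0.308607

triangle: 1!·4!·3!/9! = 144/362880
(j±m)!: 3!·2!·3!·1!·5!·2! = 17280
prefactor² = (2J+1)·Δ·N² = 384/7
  k=0: +1/(0!·1!·2!·3!·2!·0!) = 1/24
  k=1: −1/(1!·0!·1!·2!·3!·1!) = -1/12
Σ = -1/24  ⇒  CG² = 384/7·(-1/24)² = 2/21
CG = −√(2/21) = -0.308607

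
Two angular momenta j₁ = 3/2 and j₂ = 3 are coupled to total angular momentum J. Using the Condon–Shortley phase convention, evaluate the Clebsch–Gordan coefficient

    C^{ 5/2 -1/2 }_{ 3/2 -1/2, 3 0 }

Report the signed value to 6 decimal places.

triangle: 2!×1!×4!/8! = 48/40320
(j±m)!: 1!×2!×3!×3!×2!×3! = 864
prefactor² = (2J+1)×Δ×N² = 216/35
  k=1: −1/(1!×1!×1!×2!×0!×2!) = -1/4
  k=2: +1/(2!×0!×0!×1!×1!×3!) = 1/12
Σ = -1/6  ⇒  CG² = 216/35×(-1/6)² = 6/35
CG = −√(6/35) = -0.414039

-0.414039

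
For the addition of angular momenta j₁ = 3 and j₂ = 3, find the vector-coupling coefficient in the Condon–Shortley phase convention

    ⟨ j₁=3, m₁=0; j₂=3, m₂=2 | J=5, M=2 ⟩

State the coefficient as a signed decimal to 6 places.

-0.577350

j₁+j₂−J=1  J+j₁−j₂=5  J−j₁+j₂=5  j₁+j₂+J+1=12
(j₁±m₁, j₂±m₂, J±M) = (3,3,5,1,7,3)
P² = 43200
sum k=0..1:
  [0] +1/1440 = 1/1440
  [1] −1/288 = -1/288
S = -1/360
C² = P²·S² = 1/3 ; C = -0.577350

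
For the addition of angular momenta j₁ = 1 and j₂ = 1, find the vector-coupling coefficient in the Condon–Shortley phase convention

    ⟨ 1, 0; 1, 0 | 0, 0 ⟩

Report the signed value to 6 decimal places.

√[1·2!0!0!/3! · 1!1!1!1!0!0!] = √(1/3)
  +(−1)^1/∏(1,1,0,0,0,0)! = -1  (running -1)
⟨..|..⟩ = √(1/3)·(-1) = -0.577350

-0.577350  (= −√(1/3))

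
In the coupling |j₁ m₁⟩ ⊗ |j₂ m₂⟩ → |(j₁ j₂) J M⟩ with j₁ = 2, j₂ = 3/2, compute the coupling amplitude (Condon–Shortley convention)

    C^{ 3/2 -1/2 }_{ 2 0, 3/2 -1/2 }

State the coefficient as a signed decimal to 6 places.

−√(1/5) ≈ -0.447214

√[4·2!2!1!/6! · 2!2!1!2!1!2!] = √(16/45)
  +(−1)^0/∏(0,2,2,1,0,0)! = 1/4  (running 1/4)
  +(−1)^1/∏(1,1,1,0,1,1)! = -1  (running -3/4)
⟨..|..⟩ = √(16/45)·(-3/4) = -0.447214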